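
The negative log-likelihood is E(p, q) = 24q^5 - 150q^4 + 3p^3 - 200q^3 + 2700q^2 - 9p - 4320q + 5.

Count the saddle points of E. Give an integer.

E separates as a function of p plus a function of q, so ∇E=0 decouples.
∂E/∂p = 9(p - 1)(p + 1) = 0 at p ∈ {-1, 1}; ∂E/∂q = 120(q - 4)(q - 3)(q - 1)(q + 3) = 0 at q ∈ {-3, 1, 3, 4}.
The Hessian is diagonal: diag(E_pp, E_qq). Second derivatives: E_pp(-1)=-18, E_pp(1)=18; E_qq(-3)=-20160, E_qq(1)=2880, E_qq(3)=-1440, E_qq(4)=2520.
Saddle points occur where the two diagonal entries have opposite signs: (-1, 1), (-1, 4), (1, -3), (1, 3). Count: 4.

4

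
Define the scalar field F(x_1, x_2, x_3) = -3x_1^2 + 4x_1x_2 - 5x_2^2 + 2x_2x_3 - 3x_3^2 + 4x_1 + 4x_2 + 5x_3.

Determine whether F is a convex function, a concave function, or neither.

concave

F is quadratic, so its Hessian is the constant matrix H = [[-6, 4, 0], [4, -10, 2], [0, 2, -6]].
Leading principal minors: -6, 44, -240.
Signs alternate −, +, − ⇒ H ≺ 0 ⇒ concave.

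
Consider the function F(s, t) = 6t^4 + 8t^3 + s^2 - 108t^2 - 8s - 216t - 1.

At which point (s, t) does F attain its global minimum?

F(s,t) separates as P(s) + Q(t) − 1, so its minimum is min P + min Q − 1.
P'(s) = 2s - 8 vanishes at s ∈ {4}; Q'(t) = 24(t - 3)(t + 1)(t + 3) vanishes at t ∈ {-3, -1, 3}.
Local minima of P (where P''>0): P(4)=-16. Local minima of Q: Q(-3)=-54, Q(3)=-918.
So the global minimum of F is P(4) + Q(3) − 1 = -16 − 918 − 1 = -935, attained at (4, 3).

(4, 3)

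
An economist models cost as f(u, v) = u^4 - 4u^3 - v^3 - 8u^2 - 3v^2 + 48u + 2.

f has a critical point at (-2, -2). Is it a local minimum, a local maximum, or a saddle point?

local minimum

The mixed partial ∂²f/∂u∂v is 0, so the Hessian at any point is diag(f_uu, f_vv) = diag(4(3u^2 - 6u - 4), -6(v + 1)).
At (-2, -2): H = diag(80, 6).
Both eigenvalues are positive, so H is positive definite: a local minimum.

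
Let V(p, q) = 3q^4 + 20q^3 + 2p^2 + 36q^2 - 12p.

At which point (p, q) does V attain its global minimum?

(3, 0)

V(p,q) separates as A(p) + B(q), so its minimum is min A + min B.
A'(p) = 4p - 12 vanishes at p ∈ {3}; B'(q) = 12q(q + 2)(q + 3) vanishes at q ∈ {-3, -2, 0}.
Local minima of A (where A''>0): A(3)=-18. Local minima of B: B(-3)=27, B(0)=0.
So the global minimum of V is A(3) + B(0) = -18 + 0 = -18, attained at (3, 0).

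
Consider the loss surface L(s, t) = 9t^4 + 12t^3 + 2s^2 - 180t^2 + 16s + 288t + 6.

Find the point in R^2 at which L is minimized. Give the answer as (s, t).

L(s,t) separates as P(s) + Q(t) + 6, so its minimum is min P + min Q + 6.
P'(s) = 4s + 16 vanishes at s ∈ {-4}; Q'(t) = 36(t - 2)(t - 1)(t + 4) vanishes at t ∈ {-4, 1, 2}.
Local minima of P (where P''>0): P(-4)=-32. Local minima of Q: Q(-4)=-2496, Q(2)=96.
So the global minimum of L is P(-4) + Q(-4) + 6 = -32 − 2496 + 6 = -2522, attained at (-4, -4).

(-4, -4)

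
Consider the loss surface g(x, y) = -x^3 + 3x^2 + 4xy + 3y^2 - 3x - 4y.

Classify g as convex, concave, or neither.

neither

The term -x^3 is cubic, so the Hessian is not constant.
∂²g/∂x² = -6x + 6, which takes both signs as x varies (negative for sufficiently large x). A diagonal entry of the Hessian changing sign means the Hessian is neither positive- nor negative-semidefinite on all of R^2.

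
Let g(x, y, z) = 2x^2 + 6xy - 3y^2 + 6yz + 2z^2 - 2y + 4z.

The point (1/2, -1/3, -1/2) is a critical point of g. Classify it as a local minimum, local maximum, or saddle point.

saddle point

The Hessian is constant: H = [[4, 6, 0], [6, -6, 6], [0, 6, 4]].
Leading principal minors: Δ₁ = 4, Δ₂ = -60, Δ₃ = -384.
The minors fit neither the all-positive nor the alternating-sign pattern, so H is indefinite: a saddle point.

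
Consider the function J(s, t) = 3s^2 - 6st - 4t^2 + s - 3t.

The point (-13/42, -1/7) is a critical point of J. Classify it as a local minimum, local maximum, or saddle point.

saddle point

The Hessian of J is constant: H = [[6, -6], [-6, -8]].
det(H) = 6·(-8) − (-6)² = -84.
Since det(H) < 0, H is indefinite and the critical point is a saddle point.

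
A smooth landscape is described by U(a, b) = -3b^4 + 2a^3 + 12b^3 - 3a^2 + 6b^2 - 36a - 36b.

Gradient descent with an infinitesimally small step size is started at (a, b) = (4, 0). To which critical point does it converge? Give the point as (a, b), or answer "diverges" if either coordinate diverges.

U is separable, so gradient descent decouples: a follows -∂U/∂a, b follows -∂U/∂b.
∂U/∂a = 6(a - 3)(a + 2); at a=4 this is 36, so a decreases.
∂U/∂b = -12(b - 3)(b - 1)(b + 1); at b=0 this is -36, so b increases.
a converges to its nearest critical value 3 (a local min of the a-part); b converges to 1. The iterate converges to (3, 1).

(3, 1)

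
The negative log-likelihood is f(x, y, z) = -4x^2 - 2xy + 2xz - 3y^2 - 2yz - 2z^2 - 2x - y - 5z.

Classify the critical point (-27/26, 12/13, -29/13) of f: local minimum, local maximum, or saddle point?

local maximum

The Hessian is constant: H = [[-8, -2, 2], [-2, -6, -2], [2, -2, -4]].
Leading principal minors: Δ₁ = -8, Δ₂ = 44, Δ₃ = -104.
The minors alternate sign starting negative (−, +, −), so H is negative definite: a local maximum.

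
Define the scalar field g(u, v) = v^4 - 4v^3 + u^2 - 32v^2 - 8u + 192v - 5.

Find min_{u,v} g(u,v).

g(u,v) separates as P(u) + Q(v) − 5, so its minimum is min P + min Q − 5.
P'(u) = 2u - 8 vanishes at u ∈ {4}; Q'(v) = 4(v - 4)(v - 3)(v + 4) vanishes at v ∈ {-4, 3, 4}.
Local minima of P (where P''>0): P(4)=-16. Local minima of Q: Q(-4)=-768, Q(4)=256.
So the global minimum of g is P(4) + Q(-4) − 5 = -16 − 768 − 5 = -789, attained at (4, -4).

-789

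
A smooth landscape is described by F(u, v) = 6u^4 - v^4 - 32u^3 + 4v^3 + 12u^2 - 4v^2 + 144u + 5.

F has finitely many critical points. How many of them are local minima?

F separates as a function of u plus a function of v, so ∇F=0 decouples.
∂F/∂u = 24(u - 3)(u - 2)(u + 1) = 0 at u ∈ {-1, 2, 3}; ∂F/∂v = -4v(v - 2)(v - 1) = 0 at v ∈ {0, 1, 2}.
The Hessian is diagonal: diag(F_uu, F_vv). Second derivatives: F_uu(-1)=288, F_uu(2)=-72, F_uu(3)=96; F_vv(0)=-8, F_vv(1)=4, F_vv(2)=-8.
Local minima occur where both diagonal entries positive: (-1, 1), (3, 1). Count: 2.

2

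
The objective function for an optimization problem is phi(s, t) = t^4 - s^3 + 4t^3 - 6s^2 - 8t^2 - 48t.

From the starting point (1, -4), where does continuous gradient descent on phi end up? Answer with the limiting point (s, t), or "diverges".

phi is separable, so gradient descent decouples: s follows -∂phi/∂s, t follows -∂phi/∂t.
∂phi/∂s = -3s(s + 4); at s=1 this is -15, so s increases.
∂phi/∂t = 4(t - 2)(t + 2)(t + 3); at t=-4 this is -48, so t increases.
The s-coordinate has no critical point in that direction and runs off to infinity.

diverges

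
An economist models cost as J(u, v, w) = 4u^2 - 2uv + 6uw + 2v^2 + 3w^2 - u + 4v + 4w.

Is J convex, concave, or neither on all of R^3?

convex

J is quadratic, so its Hessian is the constant matrix H = [[8, -2, 6], [-2, 4, 0], [6, 0, 6]].
Leading principal minors: 8, 28, 24.
All positive ⇒ H ≻ 0 ⇒ convex.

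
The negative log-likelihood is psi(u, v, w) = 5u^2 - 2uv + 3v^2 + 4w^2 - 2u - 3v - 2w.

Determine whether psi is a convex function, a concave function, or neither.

psi is quadratic, so its Hessian is the constant matrix H = [[10, -2, 0], [-2, 6, 0], [0, 0, 8]].
Leading principal minors: 10, 56, 448.
All positive ⇒ H ≻ 0 ⇒ convex.

convex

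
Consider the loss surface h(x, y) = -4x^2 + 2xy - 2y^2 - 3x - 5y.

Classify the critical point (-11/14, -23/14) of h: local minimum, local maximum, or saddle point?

local maximum

The Hessian of h is constant: H = [[-8, 2], [2, -4]].
det(H) = (-8)·(-4) − 2² = 28.
det(H) > 0 and tr(H) = -12 < 0, so H is negative definite and the point is a local maximum.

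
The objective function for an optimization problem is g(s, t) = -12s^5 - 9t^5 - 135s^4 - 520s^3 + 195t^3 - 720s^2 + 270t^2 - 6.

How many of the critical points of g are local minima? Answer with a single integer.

g separates as a function of s plus a function of t, so ∇g=0 decouples.
∂g/∂s = -60s(s + 2)(s + 3)(s + 4) = 0 at s ∈ {-4, -3, -2, 0}; ∂g/∂t = -45t(t - 4)(t + 1)(t + 3) = 0 at t ∈ {-3, -1, 0, 4}.
The Hessian is diagonal: diag(g_ss, g_tt). Second derivatives: g_ss(-4)=480, g_ss(-3)=-180, g_ss(-2)=240, g_ss(0)=-1440; g_tt(-3)=1890, g_tt(-1)=-450, g_tt(0)=540, g_tt(4)=-6300.
Local minima occur where both diagonal entries positive: (-4, -3), (-4, 0), (-2, -3), (-2, 0). Count: 4.

4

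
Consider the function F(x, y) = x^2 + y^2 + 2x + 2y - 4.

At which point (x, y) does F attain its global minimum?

F(x,y) separates as P(x) + Q(y) − 4, so its minimum is min P + min Q − 4.
P'(x) = 2x + 2 vanishes at x ∈ {-1}; Q'(y) = 2y + 2 vanishes at y ∈ {-1}.
Local minima of P (where P''>0): P(-1)=-1. Local minima of Q: Q(-1)=-1.
So the global minimum of F is P(-1) + Q(-1) − 4 = -1 − 1 − 4 = -6, attained at (-1, -1).

(-1, -1)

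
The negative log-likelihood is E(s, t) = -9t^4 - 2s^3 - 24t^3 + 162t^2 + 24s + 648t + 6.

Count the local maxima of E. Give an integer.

2

E separates as a function of s plus a function of t, so ∇E=0 decouples.
∂E/∂s = -6(s - 2)(s + 2) = 0 at s ∈ {-2, 2}; ∂E/∂t = -36(t - 3)(t + 2)(t + 3) = 0 at t ∈ {-3, -2, 3}.
The Hessian is diagonal: diag(E_ss, E_tt). Second derivatives: E_ss(-2)=24, E_ss(2)=-24; E_tt(-3)=-216, E_tt(-2)=180, E_tt(3)=-1080.
Local maxima occur where both diagonal entries negative: (2, -3), (2, 3). Count: 2.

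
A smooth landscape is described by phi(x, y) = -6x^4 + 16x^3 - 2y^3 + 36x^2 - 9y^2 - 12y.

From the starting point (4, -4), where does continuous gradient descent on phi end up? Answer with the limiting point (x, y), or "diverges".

diverges

phi is separable, so gradient descent decouples: x follows -∂phi/∂x, y follows -∂phi/∂y.
∂phi/∂x = -24x(x - 3)(x + 1); at x=4 this is -480, so x increases.
∂phi/∂y = -6(y + 1)(y + 2); at y=-4 this is -36, so y increases.
The x-coordinate has no critical point in that direction and runs off to infinity.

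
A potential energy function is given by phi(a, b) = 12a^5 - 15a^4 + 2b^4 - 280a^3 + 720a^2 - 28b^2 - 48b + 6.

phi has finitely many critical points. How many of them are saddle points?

6

phi separates as a function of a plus a function of b, so ∇phi=0 decouples.
∂phi/∂a = 60a(a - 3)(a - 2)(a + 4) = 0 at a ∈ {-4, 0, 2, 3}; ∂phi/∂b = 8(b - 3)(b + 1)(b + 2) = 0 at b ∈ {-2, -1, 3}.
The Hessian is diagonal: diag(phi_aa, phi_bb). Second derivatives: phi_aa(-4)=-10080, phi_aa(0)=1440, phi_aa(2)=-720, phi_aa(3)=1260; phi_bb(-2)=40, phi_bb(-1)=-32, phi_bb(3)=160.
Saddle points occur where the two diagonal entries have opposite signs: (-4, -2), (-4, 3), (0, -1), (2, -2), (2, 3), (3, -1). Count: 6.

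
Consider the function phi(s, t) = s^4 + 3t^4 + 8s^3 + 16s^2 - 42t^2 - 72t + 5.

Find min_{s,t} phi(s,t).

-346

phi(s,t) separates as P(s) + Q(t) + 5, so its minimum is min P + min Q + 5.
P'(s) = 4s(s + 2)(s + 4) vanishes at s ∈ {-4, -2, 0}; Q'(t) = 12(t - 3)(t + 1)(t + 2) vanishes at t ∈ {-2, -1, 3}.
Local minima of P (where P''>0): P(-4)=0, P(0)=0. Local minima of Q: Q(-2)=24, Q(3)=-351.
So the global minimum of phi is P(-4) + Q(3) + 5 = 0 − 351 + 5 = -346, attained at (-4, 3).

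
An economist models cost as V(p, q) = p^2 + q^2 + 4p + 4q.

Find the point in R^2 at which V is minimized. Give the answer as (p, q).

(-2, -2)

V(p,q) separates as A(p) + B(q), so its minimum is min A + min B.
A'(p) = 2p + 4 vanishes at p ∈ {-2}; B'(q) = 2q + 4 vanishes at q ∈ {-2}.
Local minima of A (where A''>0): A(-2)=-4. Local minima of B: B(-2)=-4.
So the global minimum of V is A(-2) + B(-2) = -4 − 4 = -8, attained at (-2, -2).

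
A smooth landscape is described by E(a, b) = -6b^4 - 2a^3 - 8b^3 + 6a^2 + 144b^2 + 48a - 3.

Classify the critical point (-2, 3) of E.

The mixed partial ∂²E/∂a∂b is 0, so the Hessian at any point is diag(E_aa, E_bb) = diag(12(-a + 1), 24(-3b^2 - 2b + 12)).
At (-2, 3): H = diag(36, -504).
The eigenvalues have opposite signs, so H is indefinite: a saddle point.

saddle point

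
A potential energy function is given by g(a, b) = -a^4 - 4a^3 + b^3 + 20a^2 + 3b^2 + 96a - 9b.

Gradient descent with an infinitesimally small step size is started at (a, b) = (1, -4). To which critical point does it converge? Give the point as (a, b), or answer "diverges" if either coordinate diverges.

g is separable, so gradient descent decouples: a follows -∂g/∂a, b follows -∂g/∂b.
∂g/∂a = -4(a - 3)(a + 2)(a + 4); at a=1 this is 120, so a decreases.
∂g/∂b = 3(b - 1)(b + 3); at b=-4 this is 15, so b decreases.
The b-coordinate has no critical point in that direction and runs off to infinity.

diverges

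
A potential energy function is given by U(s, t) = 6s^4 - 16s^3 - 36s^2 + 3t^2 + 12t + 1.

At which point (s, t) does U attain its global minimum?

(3, -2)

U(s,t) separates as P(s) + Q(t) + 1, so its minimum is min P + min Q + 1.
P'(s) = 24s(s - 3)(s + 1) vanishes at s ∈ {-1, 0, 3}; Q'(t) = 6(t + 2) vanishes at t ∈ {-2}.
Local minima of P (where P''>0): P(-1)=-14, P(3)=-270. Local minima of Q: Q(-2)=-12.
So the global minimum of U is P(3) + Q(-2) + 1 = -270 − 12 + 1 = -281, attained at (3, -2).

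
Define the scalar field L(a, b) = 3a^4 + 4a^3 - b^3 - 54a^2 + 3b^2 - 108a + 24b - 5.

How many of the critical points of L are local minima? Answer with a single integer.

2

L separates as a function of a plus a function of b, so ∇L=0 decouples.
∂L/∂a = 12(a - 3)(a + 1)(a + 3) = 0 at a ∈ {-3, -1, 3}; ∂L/∂b = -3(b - 4)(b + 2) = 0 at b ∈ {-2, 4}.
The Hessian is diagonal: diag(L_aa, L_bb). Second derivatives: L_aa(-3)=144, L_aa(-1)=-96, L_aa(3)=288; L_bb(-2)=18, L_bb(4)=-18.
Local minima occur where both diagonal entries positive: (-3, -2), (3, -2). Count: 2.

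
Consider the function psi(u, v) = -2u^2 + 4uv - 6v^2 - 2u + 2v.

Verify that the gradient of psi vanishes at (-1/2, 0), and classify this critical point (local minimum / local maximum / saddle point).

∇psi = (-4u + 4v - 2, 4u - 12v + 2); substituting (-1/2, 0) gives ∇psi = (0, 0), so (-1/2, 0) is indeed a critical point.
The Hessian of psi is constant: H = [[-4, 4], [4, -12]].
det(H) = (-4)·(-12) − 4² = 32.
det(H) > 0 and tr(H) = -16 < 0, so H is negative definite and the point is a local maximum.

local maximum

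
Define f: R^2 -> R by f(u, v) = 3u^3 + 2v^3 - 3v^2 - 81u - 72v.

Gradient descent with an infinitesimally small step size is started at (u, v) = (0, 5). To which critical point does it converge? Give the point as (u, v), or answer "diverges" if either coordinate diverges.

(3, 4)

f is separable, so gradient descent decouples: u follows -∂f/∂u, v follows -∂f/∂v.
∂f/∂u = 9(u - 3)(u + 3); at u=0 this is -81, so u increases.
∂f/∂v = 6(v - 4)(v + 3); at v=5 this is 48, so v decreases.
u converges to its nearest critical value 3 (a local min of the u-part); v converges to 4. The iterate converges to (3, 4).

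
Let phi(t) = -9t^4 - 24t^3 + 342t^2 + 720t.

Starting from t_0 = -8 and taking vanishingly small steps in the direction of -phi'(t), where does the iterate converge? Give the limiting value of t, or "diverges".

phi'(t) = -36(t - 4)(t + 1)(t + 5), so phi'(-8) = 9072.
Gradient descent moves in the -phi' direction, i.e. t is decreasing.
There is no critical point below t=-8, and phi' keeps the same sign, so the iterate runs off to −∞.

diverges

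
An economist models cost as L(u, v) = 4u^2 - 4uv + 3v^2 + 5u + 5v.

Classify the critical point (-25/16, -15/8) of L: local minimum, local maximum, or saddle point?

local minimum

The Hessian of L is constant: H = [[8, -4], [-4, 6]].
det(H) = 8·6 − (-4)² = 32.
det(H) > 0 and tr(H) = 14 > 0, so H is positive definite and the point is a local minimum.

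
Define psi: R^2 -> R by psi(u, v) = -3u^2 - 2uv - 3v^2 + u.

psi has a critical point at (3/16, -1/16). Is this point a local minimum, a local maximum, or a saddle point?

The Hessian of psi is constant: H = [[-6, -2], [-2, -6]].
det(H) = (-6)·(-6) − (-2)² = 32.
det(H) > 0 and tr(H) = -12 < 0, so H is negative definite and the point is a local maximum.

local maximum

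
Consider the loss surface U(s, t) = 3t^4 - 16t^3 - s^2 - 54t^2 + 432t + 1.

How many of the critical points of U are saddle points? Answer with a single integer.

2

U separates as a function of s plus a function of t, so ∇U=0 decouples.
∂U/∂s = -2s = 0 at s ∈ {0}; ∂U/∂t = 12(t - 4)(t - 3)(t + 3) = 0 at t ∈ {-3, 3, 4}.
The Hessian is diagonal: diag(U_ss, U_tt). Second derivatives: U_ss(0)=-2; U_tt(-3)=504, U_tt(3)=-72, U_tt(4)=84.
Saddle points occur where the two diagonal entries have opposite signs: (0, -3), (0, 4). Count: 2.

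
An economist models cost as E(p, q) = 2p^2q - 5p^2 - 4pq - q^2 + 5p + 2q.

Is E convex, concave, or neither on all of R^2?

neither

The term 2p^2q is cubic, so the Hessian is not constant.
∂²E/∂p² = 4q - 10, which takes both signs as q varies (negative for sufficiently negative q). A diagonal entry of the Hessian changing sign means the Hessian is neither positive- nor negative-semidefinite on all of R^2.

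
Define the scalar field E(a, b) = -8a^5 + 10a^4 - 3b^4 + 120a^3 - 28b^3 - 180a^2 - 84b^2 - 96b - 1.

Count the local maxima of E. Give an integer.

E separates as a function of a plus a function of b, so ∇E=0 decouples.
∂E/∂a = -40a(a - 3)(a - 1)(a + 3) = 0 at a ∈ {-3, 0, 1, 3}; ∂E/∂b = -12(b + 1)(b + 2)(b + 4) = 0 at b ∈ {-4, -2, -1}.
The Hessian is diagonal: diag(E_aa, E_bb). Second derivatives: E_aa(-3)=2880, E_aa(0)=-360, E_aa(1)=320, E_aa(3)=-1440; E_bb(-4)=-72, E_bb(-2)=24, E_bb(-1)=-36.
Local maxima occur where both diagonal entries negative: (0, -4), (0, -1), (3, -4), (3, -1). Count: 4.

4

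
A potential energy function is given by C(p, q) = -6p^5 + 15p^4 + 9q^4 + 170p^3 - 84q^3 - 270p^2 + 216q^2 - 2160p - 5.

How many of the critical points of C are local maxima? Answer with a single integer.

C separates as a function of p plus a function of q, so ∇C=0 decouples.
∂C/∂p = -30(p - 4)(p - 3)(p + 2)(p + 3) = 0 at p ∈ {-3, -2, 3, 4}; ∂C/∂q = 36q(q - 4)(q - 3) = 0 at q ∈ {0, 3, 4}.
The Hessian is diagonal: diag(C_pp, C_qq). Second derivatives: C_pp(-3)=1260, C_pp(-2)=-900, C_pp(3)=900, C_pp(4)=-1260; C_qq(0)=432, C_qq(3)=-108, C_qq(4)=144.
Local maxima occur where both diagonal entries negative: (-2, 3), (4, 3). Count: 2.

2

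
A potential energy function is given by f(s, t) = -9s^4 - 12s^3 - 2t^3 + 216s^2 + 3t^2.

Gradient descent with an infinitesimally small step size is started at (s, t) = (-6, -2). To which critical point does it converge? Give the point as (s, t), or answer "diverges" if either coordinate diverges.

diverges

f is separable, so gradient descent decouples: s follows -∂f/∂s, t follows -∂f/∂t.
∂f/∂s = -36s(s - 3)(s + 4); at s=-6 this is 3888, so s decreases.
∂f/∂t = -6t(t - 1); at t=-2 this is -36, so t increases.
The s-coordinate has no critical point in that direction and runs off to infinity.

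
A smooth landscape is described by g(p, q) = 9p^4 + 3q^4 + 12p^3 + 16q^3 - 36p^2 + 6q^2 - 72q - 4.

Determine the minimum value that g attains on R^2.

g(p,q) separates as A(p) + B(q) − 4, so its minimum is min A + min B − 4.
A'(p) = 36p(p - 1)(p + 2) vanishes at p ∈ {-2, 0, 1}; B'(q) = 12(q - 1)(q + 2)(q + 3) vanishes at q ∈ {-3, -2, 1}.
Local minima of A (where A''>0): A(-2)=-96, A(1)=-15. Local minima of B: B(-3)=81, B(1)=-47.
So the global minimum of g is A(-2) + B(1) − 4 = -96 − 47 − 4 = -147, attained at (-2, 1).

-147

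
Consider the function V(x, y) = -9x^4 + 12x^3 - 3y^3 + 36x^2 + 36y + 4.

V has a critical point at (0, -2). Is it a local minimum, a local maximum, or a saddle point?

local minimum

The mixed partial ∂²V/∂x∂y is 0, so the Hessian at any point is diag(V_xx, V_yy) = diag(36(-3x^2 + 2x + 2), -18y).
At (0, -2): H = diag(72, 36).
Both eigenvalues are positive, so H is positive definite: a local minimum.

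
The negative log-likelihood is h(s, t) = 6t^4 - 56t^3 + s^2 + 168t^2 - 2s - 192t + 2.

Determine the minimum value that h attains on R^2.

h(s,t) separates as P(s) + Q(t) + 2, so its minimum is min P + min Q + 2.
P'(s) = 2s - 2 vanishes at s ∈ {1}; Q'(t) = 24(t - 4)(t - 2)(t - 1) vanishes at t ∈ {1, 2, 4}.
Local minima of P (where P''>0): P(1)=-1. Local minima of Q: Q(1)=-74, Q(4)=-128.
So the global minimum of h is P(1) + Q(4) + 2 = -1 − 128 + 2 = -127, attained at (1, 4).

-127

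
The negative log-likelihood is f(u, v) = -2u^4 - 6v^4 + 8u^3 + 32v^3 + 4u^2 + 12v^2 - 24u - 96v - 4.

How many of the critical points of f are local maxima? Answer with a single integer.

4

f separates as a function of u plus a function of v, so ∇f=0 decouples.
∂f/∂u = -8(u - 3)(u - 1)(u + 1) = 0 at u ∈ {-1, 1, 3}; ∂f/∂v = -24(v - 4)(v - 1)(v + 1) = 0 at v ∈ {-1, 1, 4}.
The Hessian is diagonal: diag(f_uu, f_vv). Second derivatives: f_uu(-1)=-64, f_uu(1)=32, f_uu(3)=-64; f_vv(-1)=-240, f_vv(1)=144, f_vv(4)=-360.
Local maxima occur where both diagonal entries negative: (-1, -1), (-1, 4), (3, -1), (3, 4). Count: 4.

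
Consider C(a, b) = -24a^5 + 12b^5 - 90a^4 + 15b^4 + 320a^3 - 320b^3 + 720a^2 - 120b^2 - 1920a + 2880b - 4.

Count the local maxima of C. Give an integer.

4

C separates as a function of a plus a function of b, so ∇C=0 decouples.
∂C/∂a = -120(a - 2)(a - 1)(a + 2)(a + 4) = 0 at a ∈ {-4, -2, 1, 2}; ∂C/∂b = 60(b - 3)(b - 2)(b + 2)(b + 4) = 0 at b ∈ {-4, -2, 2, 3}.
The Hessian is diagonal: diag(C_aa, C_bb). Second derivatives: C_aa(-4)=7200, C_aa(-2)=-2880, C_aa(1)=1800, C_aa(2)=-2880; C_bb(-4)=-5040, C_bb(-2)=2400, C_bb(2)=-1440, C_bb(3)=2100.
Local maxima occur where both diagonal entries negative: (-2, -4), (-2, 2), (2, -4), (2, 2). Count: 4.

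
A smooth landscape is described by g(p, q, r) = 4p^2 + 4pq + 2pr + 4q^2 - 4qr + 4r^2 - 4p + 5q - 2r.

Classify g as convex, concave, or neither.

g is quadratic, so its Hessian is the constant matrix H = [[8, 4, 2], [4, 8, -4], [2, -4, 8]].
Leading principal minors: 8, 48, 160.
All positive ⇒ H ≻ 0 ⇒ convex.

convex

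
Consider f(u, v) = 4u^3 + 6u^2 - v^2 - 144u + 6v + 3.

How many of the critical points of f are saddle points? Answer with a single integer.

f separates as a function of u plus a function of v, so ∇f=0 decouples.
∂f/∂u = 12(u - 3)(u + 4) = 0 at u ∈ {-4, 3}; ∂f/∂v = -2(v - 3) = 0 at v ∈ {3}.
The Hessian is diagonal: diag(f_uu, f_vv). Second derivatives: f_uu(-4)=-84, f_uu(3)=84; f_vv(3)=-2.
Saddle points occur where the two diagonal entries have opposite signs: (3, 3). Count: 1.

1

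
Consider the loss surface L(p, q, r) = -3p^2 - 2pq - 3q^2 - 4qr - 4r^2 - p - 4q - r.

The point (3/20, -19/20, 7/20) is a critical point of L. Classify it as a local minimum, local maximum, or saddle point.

local maximum

The Hessian is constant: H = [[-6, -2, 0], [-2, -6, -4], [0, -4, -8]].
Leading principal minors: Δ₁ = -6, Δ₂ = 32, Δ₃ = -160.
The minors alternate sign starting negative (−, +, −), so H is negative definite: a local maximum.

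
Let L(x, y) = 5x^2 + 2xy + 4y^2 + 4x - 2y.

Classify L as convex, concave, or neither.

convex

L is quadratic, so its Hessian is the constant matrix H = [[10, 2], [2, 8]].
det(H) = 76, tr(H) = 18.
det(H) > 0 and tr(H) > 0, so H is positive definite everywhere: convex.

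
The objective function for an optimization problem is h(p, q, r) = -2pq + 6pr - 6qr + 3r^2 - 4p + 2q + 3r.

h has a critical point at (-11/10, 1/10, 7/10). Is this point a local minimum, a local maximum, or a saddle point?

saddle point

The Hessian is constant: H = [[0, -2, 6], [-2, 0, -6], [6, -6, 6]].
Leading principal minors: Δ₁ = 0, Δ₂ = -4, Δ₃ = 120.
The minors fit neither the all-positive nor the alternating-sign pattern, so H is indefinite: a saddle point.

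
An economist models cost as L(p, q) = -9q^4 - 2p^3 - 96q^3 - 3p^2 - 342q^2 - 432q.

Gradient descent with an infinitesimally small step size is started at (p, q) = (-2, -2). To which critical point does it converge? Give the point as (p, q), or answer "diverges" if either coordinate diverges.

(-1, -3)

L is separable, so gradient descent decouples: p follows -∂L/∂p, q follows -∂L/∂q.
∂L/∂p = -6p(p + 1); at p=-2 this is -12, so p increases.
∂L/∂q = -36(q + 1)(q + 3)(q + 4); at q=-2 this is 72, so q decreases.
p converges to its nearest critical value -1 (a local min of the p-part); q converges to -3. The iterate converges to (-1, -3).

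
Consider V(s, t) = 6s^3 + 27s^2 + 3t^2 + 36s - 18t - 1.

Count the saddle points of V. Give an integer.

V separates as a function of s plus a function of t, so ∇V=0 decouples.
∂V/∂s = 18(s + 1)(s + 2) = 0 at s ∈ {-2, -1}; ∂V/∂t = 6(t - 3) = 0 at t ∈ {3}.
The Hessian is diagonal: diag(V_ss, V_tt). Second derivatives: V_ss(-2)=-18, V_ss(-1)=18; V_tt(3)=6.
Saddle points occur where the two diagonal entries have opposite signs: (-2, 3). Count: 1.

1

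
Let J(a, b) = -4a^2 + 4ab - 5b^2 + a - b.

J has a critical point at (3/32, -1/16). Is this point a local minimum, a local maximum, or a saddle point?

local maximum

The Hessian of J is constant: H = [[-8, 4], [4, -10]].
det(H) = (-8)·(-10) − 4² = 64.
det(H) > 0 and tr(H) = -18 < 0, so H is negative definite and the point is a local maximum.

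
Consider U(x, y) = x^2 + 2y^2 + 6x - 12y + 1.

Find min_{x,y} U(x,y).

-26

U(x,y) separates as P(x) + Q(y) + 1, so its minimum is min P + min Q + 1.
P'(x) = 2x + 6 vanishes at x ∈ {-3}; Q'(y) = 4y - 12 vanishes at y ∈ {3}.
Local minima of P (where P''>0): P(-3)=-9. Local minima of Q: Q(3)=-18.
So the global minimum of U is P(-3) + Q(3) + 1 = -9 − 18 + 1 = -26, attained at (-3, 3).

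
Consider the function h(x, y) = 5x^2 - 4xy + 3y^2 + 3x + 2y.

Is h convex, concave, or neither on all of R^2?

convex

h is quadratic, so its Hessian is the constant matrix H = [[10, -4], [-4, 6]].
det(H) = 44, tr(H) = 16.
det(H) > 0 and tr(H) > 0, so H is positive definite everywhere: convex.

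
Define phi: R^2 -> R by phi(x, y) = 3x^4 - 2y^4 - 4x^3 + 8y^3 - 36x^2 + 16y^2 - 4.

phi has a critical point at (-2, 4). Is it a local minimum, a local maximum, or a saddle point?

The mixed partial ∂²phi/∂x∂y is 0, so the Hessian at any point is diag(phi_xx, phi_yy) = diag(12(3x^2 - 2x - 6), 8(-3y^2 + 6y + 4)).
At (-2, 4): H = diag(120, -160).
The eigenvalues have opposite signs, so H is indefinite: a saddle point.

saddle point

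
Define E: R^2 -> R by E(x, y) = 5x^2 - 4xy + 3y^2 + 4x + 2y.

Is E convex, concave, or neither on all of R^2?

E is quadratic, so its Hessian is the constant matrix H = [[10, -4], [-4, 6]].
det(H) = 44, tr(H) = 16.
det(H) > 0 and tr(H) > 0, so H is positive definite everywhere: convex.

convex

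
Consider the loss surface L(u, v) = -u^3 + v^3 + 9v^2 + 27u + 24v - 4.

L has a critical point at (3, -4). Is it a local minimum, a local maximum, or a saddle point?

The mixed partial ∂²L/∂u∂v is 0, so the Hessian at any point is diag(L_uu, L_vv) = diag(-6u, 6(v + 3)).
At (3, -4): H = diag(-18, -6).
Both eigenvalues are negative, so H is negative definite: a local maximum.

local maximum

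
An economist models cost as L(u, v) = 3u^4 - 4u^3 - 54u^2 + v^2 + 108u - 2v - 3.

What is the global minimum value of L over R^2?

-463

L(u,v) separates as P(u) + Q(v) − 3, so its minimum is min P + min Q − 3.
P'(u) = 12(u - 3)(u - 1)(u + 3) vanishes at u ∈ {-3, 1, 3}; Q'(v) = 2v - 2 vanishes at v ∈ {1}.
Local minima of P (where P''>0): P(-3)=-459, P(3)=-27. Local minima of Q: Q(1)=-1.
So the global minimum of L is P(-3) + Q(1) − 3 = -459 − 1 − 3 = -463, attained at (-3, 1).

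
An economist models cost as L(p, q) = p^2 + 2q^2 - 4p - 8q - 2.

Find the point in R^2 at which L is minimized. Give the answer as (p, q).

L(p,q) separates as A(p) + B(q) − 2, so its minimum is min A + min B − 2.
A'(p) = 2p - 4 vanishes at p ∈ {2}; B'(q) = 4q - 8 vanishes at q ∈ {2}.
Local minima of A (where A''>0): A(2)=-4. Local minima of B: B(2)=-8.
So the global minimum of L is A(2) + B(2) − 2 = -4 − 8 − 2 = -14, attained at (2, 2).

(2, 2)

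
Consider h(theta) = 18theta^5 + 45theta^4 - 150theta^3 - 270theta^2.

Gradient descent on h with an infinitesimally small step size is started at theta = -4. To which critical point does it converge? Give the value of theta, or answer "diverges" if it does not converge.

h'(theta) = 90theta(theta - 2)(theta + 1)(theta + 3), so h'(-4) = 6480.
Gradient descent moves in the -h' direction, i.e. theta is decreasing.
There is no critical point below theta=-4, and h' keeps the same sign, so the iterate runs off to −∞.

diverges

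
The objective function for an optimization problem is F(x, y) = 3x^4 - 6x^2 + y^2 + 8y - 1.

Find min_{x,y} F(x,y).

-20

F(x,y) separates as P(x) + Q(y) − 1, so its minimum is min P + min Q − 1.
P'(x) = 12x(x - 1)(x + 1) vanishes at x ∈ {-1, 0, 1}; Q'(y) = 2y + 8 vanishes at y ∈ {-4}.
Local minima of P (where P''>0): P(-1)=-3, P(1)=-3. Local minima of Q: Q(-4)=-16.
So the global minimum of F is P(-1) + Q(-4) − 1 = -3 − 16 − 1 = -20, attained at (-1, -4).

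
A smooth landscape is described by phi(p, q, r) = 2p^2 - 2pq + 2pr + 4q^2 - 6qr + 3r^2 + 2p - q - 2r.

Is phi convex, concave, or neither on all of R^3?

phi is quadratic, so its Hessian is the constant matrix H = [[4, -2, 2], [-2, 8, -6], [2, -6, 6]].
Leading principal minors: 4, 28, 40.
All positive ⇒ H ≻ 0 ⇒ convex.

convex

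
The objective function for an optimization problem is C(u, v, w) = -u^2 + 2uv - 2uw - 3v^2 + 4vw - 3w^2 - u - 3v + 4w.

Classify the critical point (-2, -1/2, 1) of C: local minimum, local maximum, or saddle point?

The Hessian is constant: H = [[-2, 2, -2], [2, -6, 4], [-2, 4, -6]].
Leading principal minors: Δ₁ = -2, Δ₂ = 8, Δ₃ = -24.
The minors alternate sign starting negative (−, +, −), so H is negative definite: a local maximum.

local maximum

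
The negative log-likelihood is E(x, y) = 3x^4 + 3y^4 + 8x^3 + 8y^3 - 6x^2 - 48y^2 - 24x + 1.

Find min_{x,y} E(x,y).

-530

E(x,y) separates as P(x) + Q(y) + 1, so its minimum is min P + min Q + 1.
P'(x) = 12(x - 1)(x + 1)(x + 2) vanishes at x ∈ {-2, -1, 1}; Q'(y) = 12y(y - 2)(y + 4) vanishes at y ∈ {-4, 0, 2}.
Local minima of P (where P''>0): P(-2)=8, P(1)=-19. Local minima of Q: Q(-4)=-512, Q(2)=-80.
So the global minimum of E is P(1) + Q(-4) + 1 = -19 − 512 + 1 = -530, attained at (1, -4).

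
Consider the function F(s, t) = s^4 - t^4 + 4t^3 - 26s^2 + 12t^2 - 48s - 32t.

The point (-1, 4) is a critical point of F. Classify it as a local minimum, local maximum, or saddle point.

The mixed partial ∂²F/∂s∂t is 0, so the Hessian at any point is diag(F_ss, F_tt) = diag(4(3s^2 - 13), 12(-t^2 + 2t + 2)).
At (-1, 4): H = diag(-40, -72).
Both eigenvalues are negative, so H is negative definite: a local maximum.

local maximum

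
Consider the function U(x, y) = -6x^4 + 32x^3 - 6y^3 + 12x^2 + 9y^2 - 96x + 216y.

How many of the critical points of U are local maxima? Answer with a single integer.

U separates as a function of x plus a function of y, so ∇U=0 decouples.
∂U/∂x = -24(x - 4)(x - 1)(x + 1) = 0 at x ∈ {-1, 1, 4}; ∂U/∂y = -18(y - 4)(y + 3) = 0 at y ∈ {-3, 4}.
The Hessian is diagonal: diag(U_xx, U_yy). Second derivatives: U_xx(-1)=-240, U_xx(1)=144, U_xx(4)=-360; U_yy(-3)=126, U_yy(4)=-126.
Local maxima occur where both diagonal entries negative: (-1, 4), (4, 4). Count: 2.

2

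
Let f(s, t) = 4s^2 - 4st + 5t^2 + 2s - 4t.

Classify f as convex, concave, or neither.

f is quadratic, so its Hessian is the constant matrix H = [[8, -4], [-4, 10]].
det(H) = 64, tr(H) = 18.
det(H) > 0 and tr(H) > 0, so H is positive definite everywhere: convex.

convex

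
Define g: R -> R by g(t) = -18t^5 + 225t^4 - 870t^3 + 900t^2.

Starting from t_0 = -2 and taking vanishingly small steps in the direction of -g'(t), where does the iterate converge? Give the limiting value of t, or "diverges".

g'(t) = -90t(t - 5)(t - 4)(t - 1), so g'(-2) = -22680.
Gradient descent moves in the -g' direction, i.e. t is increasing.
The nearest critical point in that direction is t = 0, where g'' = 1800 > 0 (a local minimum). The iterate converges there.

0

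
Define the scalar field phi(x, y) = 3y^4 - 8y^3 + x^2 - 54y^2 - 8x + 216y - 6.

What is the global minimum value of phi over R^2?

phi(x,y) separates as P(x) + Q(y) − 6, so its minimum is min P + min Q − 6.
P'(x) = 2x - 8 vanishes at x ∈ {4}; Q'(y) = 12(y - 3)(y - 2)(y + 3) vanishes at y ∈ {-3, 2, 3}.
Local minima of P (where P''>0): P(4)=-16. Local minima of Q: Q(-3)=-675, Q(3)=189.
So the global minimum of phi is P(4) + Q(-3) − 6 = -16 − 675 − 6 = -697, attained at (4, -3).

-697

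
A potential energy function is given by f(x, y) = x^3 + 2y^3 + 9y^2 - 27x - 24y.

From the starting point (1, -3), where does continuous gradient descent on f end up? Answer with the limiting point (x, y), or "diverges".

(3, 1)

f is separable, so gradient descent decouples: x follows -∂f/∂x, y follows -∂f/∂y.
∂f/∂x = 3(x - 3)(x + 3); at x=1 this is -24, so x increases.
∂f/∂y = 6(y - 1)(y + 4); at y=-3 this is -24, so y increases.
x converges to its nearest critical value 3 (a local min of the x-part); y converges to 1. The iterate converges to (3, 1).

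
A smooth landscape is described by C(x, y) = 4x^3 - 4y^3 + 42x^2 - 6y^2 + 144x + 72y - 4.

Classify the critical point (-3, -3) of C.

local minimum

The mixed partial ∂²C/∂x∂y is 0, so the Hessian at any point is diag(C_xx, C_yy) = diag(12(2x + 7), -12(2y + 1)).
At (-3, -3): H = diag(12, 60).
Both eigenvalues are positive, so H is positive definite: a local minimum.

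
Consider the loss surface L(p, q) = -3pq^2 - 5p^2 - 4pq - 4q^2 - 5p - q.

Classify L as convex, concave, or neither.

neither

The term -3pq^2 is cubic, so the Hessian is not constant.
∂²L/∂q² = -6p - 8, which takes both signs as p varies (negative for sufficiently large p). A diagonal entry of the Hessian changing sign means the Hessian is neither positive- nor negative-semidefinite on all of R^2.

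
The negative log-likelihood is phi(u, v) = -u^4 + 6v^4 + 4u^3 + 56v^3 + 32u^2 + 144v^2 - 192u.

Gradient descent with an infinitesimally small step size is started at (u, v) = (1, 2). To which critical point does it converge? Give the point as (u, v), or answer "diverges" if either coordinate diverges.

phi is separable, so gradient descent decouples: u follows -∂phi/∂u, v follows -∂phi/∂v.
∂phi/∂u = -4(u - 4)(u - 3)(u + 4); at u=1 this is -120, so u increases.
∂phi/∂v = 24v(v + 3)(v + 4); at v=2 this is 1440, so v decreases.
u converges to its nearest critical value 3 (a local min of the u-part); v converges to 0. The iterate converges to (3, 0).

(3, 0)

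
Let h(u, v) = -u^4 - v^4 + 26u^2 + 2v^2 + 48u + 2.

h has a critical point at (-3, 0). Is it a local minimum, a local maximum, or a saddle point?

The mixed partial ∂²h/∂u∂v is 0, so the Hessian at any point is diag(h_uu, h_vv) = diag(4(-3u^2 + 13), 4(-3v^2 + 1)).
At (-3, 0): H = diag(-56, 4).
The eigenvalues have opposite signs, so H is indefinite: a saddle point.

saddle point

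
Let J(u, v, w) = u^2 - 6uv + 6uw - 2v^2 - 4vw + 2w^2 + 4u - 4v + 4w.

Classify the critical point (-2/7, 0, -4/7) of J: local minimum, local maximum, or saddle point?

The Hessian is constant: H = [[2, -6, 6], [-6, -4, -4], [6, -4, 4]].
Leading principal minors: Δ₁ = 2, Δ₂ = -44, Δ₃ = 224.
The minors fit neither the all-positive nor the alternating-sign pattern, so H is indefinite: a saddle point.

saddle point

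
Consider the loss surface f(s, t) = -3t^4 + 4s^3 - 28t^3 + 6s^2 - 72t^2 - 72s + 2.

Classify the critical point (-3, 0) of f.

The mixed partial ∂²f/∂s∂t is 0, so the Hessian at any point is diag(f_ss, f_tt) = diag(12(2s + 1), -12(3t^2 + 14t + 12)).
At (-3, 0): H = diag(-60, -144).
Both eigenvalues are negative, so H is negative definite: a local maximum.

local maximum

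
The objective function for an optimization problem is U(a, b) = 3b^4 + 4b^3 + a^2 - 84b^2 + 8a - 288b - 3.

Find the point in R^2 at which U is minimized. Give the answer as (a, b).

(-4, 4)

U(a,b) separates as P(a) + Q(b) − 3, so its minimum is min P + min Q − 3.
P'(a) = 2a + 8 vanishes at a ∈ {-4}; Q'(b) = 12(b - 4)(b + 2)(b + 3) vanishes at b ∈ {-3, -2, 4}.
Local minima of P (where P''>0): P(-4)=-16. Local minima of Q: Q(-3)=243, Q(4)=-1472.
So the global minimum of U is P(-4) + Q(4) − 3 = -16 − 1472 − 3 = -1491, attained at (-4, 4).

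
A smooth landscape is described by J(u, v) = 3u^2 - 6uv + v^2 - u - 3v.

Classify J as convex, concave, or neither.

J is quadratic, so its Hessian is the constant matrix H = [[6, -6], [-6, 2]].
det(H) = -24, tr(H) = 8.
det(H) < 0, so H is indefinite: neither convex nor concave.

neither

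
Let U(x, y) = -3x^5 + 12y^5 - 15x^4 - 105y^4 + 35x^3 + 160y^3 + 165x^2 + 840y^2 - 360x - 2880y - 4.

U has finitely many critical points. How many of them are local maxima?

4

U separates as a function of x plus a function of y, so ∇U=0 decouples.
∂U/∂x = -15(x - 2)(x - 1)(x + 3)(x + 4) = 0 at x ∈ {-4, -3, 1, 2}; ∂U/∂y = 60(y - 4)(y - 3)(y - 2)(y + 2) = 0 at y ∈ {-2, 2, 3, 4}.
The Hessian is diagonal: diag(U_xx, U_yy). Second derivatives: U_xx(-4)=450, U_xx(-3)=-300, U_xx(1)=300, U_xx(2)=-450; U_yy(-2)=-7200, U_yy(2)=480, U_yy(3)=-300, U_yy(4)=720.
Local maxima occur where both diagonal entries negative: (-3, -2), (-3, 3), (2, -2), (2, 3). Count: 4.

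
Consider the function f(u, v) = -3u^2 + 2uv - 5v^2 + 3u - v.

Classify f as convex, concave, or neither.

f is quadratic, so its Hessian is the constant matrix H = [[-6, 2], [2, -10]].
det(H) = 56, tr(H) = -16.
det(H) > 0 and tr(H) < 0, so H is negative definite everywhere: concave.

concave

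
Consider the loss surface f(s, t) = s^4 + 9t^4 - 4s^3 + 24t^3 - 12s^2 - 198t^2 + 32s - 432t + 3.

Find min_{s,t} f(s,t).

f(s,t) separates as P(s) + Q(t) + 3, so its minimum is min P + min Q + 3.
P'(s) = 4(s - 4)(s - 1)(s + 2) vanishes at s ∈ {-2, 1, 4}; Q'(t) = 36(t - 3)(t + 1)(t + 4) vanishes at t ∈ {-4, -1, 3}.
Local minima of P (where P''>0): P(-2)=-64, P(4)=-64. Local minima of Q: Q(-4)=-672, Q(3)=-1701.
So the global minimum of f is P(-2) + Q(3) + 3 = -64 − 1701 + 3 = -1762, attained at (-2, 3).

-1762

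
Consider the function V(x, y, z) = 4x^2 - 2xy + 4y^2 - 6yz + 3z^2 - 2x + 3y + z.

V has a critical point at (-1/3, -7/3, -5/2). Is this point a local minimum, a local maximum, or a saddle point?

The Hessian is constant: H = [[8, -2, 0], [-2, 8, -6], [0, -6, 6]].
Leading principal minors: Δ₁ = 8, Δ₂ = 60, Δ₃ = 72.
All leading minors are positive, so H is positive definite: a local minimum.

local minimum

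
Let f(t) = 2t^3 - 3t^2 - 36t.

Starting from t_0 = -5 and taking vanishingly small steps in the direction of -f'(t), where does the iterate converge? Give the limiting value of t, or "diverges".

f'(t) = 6(t - 3)(t + 2), so f'(-5) = 144.
Gradient descent moves in the -f' direction, i.e. t is decreasing.
There is no critical point below t=-5, and f' keeps the same sign, so the iterate runs off to −∞.

diverges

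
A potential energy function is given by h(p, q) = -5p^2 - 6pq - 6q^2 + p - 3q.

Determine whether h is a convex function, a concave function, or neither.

concave

h is quadratic, so its Hessian is the constant matrix H = [[-10, -6], [-6, -12]].
det(H) = 84, tr(H) = -22.
det(H) > 0 and tr(H) < 0, so H is negative definite everywhere: concave.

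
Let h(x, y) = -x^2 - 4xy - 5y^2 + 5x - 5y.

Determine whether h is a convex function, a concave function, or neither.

concave

h is quadratic, so its Hessian is the constant matrix H = [[-2, -4], [-4, -10]].
det(H) = 4, tr(H) = -12.
det(H) > 0 and tr(H) < 0, so H is negative definite everywhere: concave.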